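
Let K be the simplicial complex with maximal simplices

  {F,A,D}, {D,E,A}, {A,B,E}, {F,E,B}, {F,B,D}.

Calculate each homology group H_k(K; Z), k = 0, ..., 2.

H_0 = Z,  H_1 = Z,  H_2 = 0.

Order the vertices as A < B < D < E < F. Listing each simplex with vertices in this order, K has dimension 2 with simplices:

  0-simplices (5): A, B, D, E, F
  1-simplices (10): AB, AD, AE, AF, BD, BE, BF, DE, DF, EF
  2-simplices (5): ABE, ADE, ADF, BDF, BEF

giving chain groups C_0 ≅ Z^5, C_1 ≅ Z^10, C_2 ≅ Z^5.

∂_1: C_1 → C_0 maps an edge to its endpoints' difference, ∂[p,q] = q − p. For instance
  ∂BE = E − B.
The resulting 5×10 matrix has rank 4, and its Smith normal form has invariant factors (1,1,1,1).

Boundary ∂_2: C_2 → C_1 maps a triangle to the signed sum of its edges. For instance
  ∂BEF = EF − BF + BE,
  ∂ADF = DF − AF + AD.
This gives a 10×5 integer matrix of rank 5; reducing to Smith normal form yields diagonal entries (1,1,1,1,1).

Computing H_k = (kernel of ∂_k) / (image of ∂_{k+1}):

  H_0: rank C_0 − rank ∂_1 = 5 − 4 = 1, and the invariant factors of ∂_1 are all 1, so H_0 ≅ Z.
  H_1: rank ker ∂_1 − rank ∂_2 = (10 − 4) − 5 = 1, and the invariant factors of ∂_2 are all 1, so H_1 ≅ Z.
  H_2: rank ker ∂_2 − rank ∂_3 = (5 − 5) − 0 = 0, and there is no ∂_3, so H_2 ≅ 0.

(K is a triangulation of the Möbius band.)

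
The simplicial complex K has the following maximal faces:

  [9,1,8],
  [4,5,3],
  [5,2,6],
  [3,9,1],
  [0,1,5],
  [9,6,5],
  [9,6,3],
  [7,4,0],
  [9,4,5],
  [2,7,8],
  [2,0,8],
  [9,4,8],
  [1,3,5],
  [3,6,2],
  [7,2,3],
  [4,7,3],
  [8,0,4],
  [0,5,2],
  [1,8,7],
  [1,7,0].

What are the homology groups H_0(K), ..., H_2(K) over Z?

Take the total order 0 < 1 < 2 < 3 < 4 < 5 < 6 < 7 < 8 < 9 on the vertex set. Then K (dimension 2) consists of the simplices:

  0-simplices (10): [0], [1], [2], [3], [4], [5], [6], [7], [8], [9]
  1-simplices (30): (30 of them)
  2-simplices (20): (20 of them)

so the chain groups are C_0 ≅ Z^10, C_1 ≅ Z^30, C_2 ≅ Z^20.

∂_1: C_1 → C_0 sends each edge [p,q] (with p < q) to q − p.
The resulting 10×30 matrix has rank 9, and its Smith normal form has invariant factors (1,1,1,1,1,1,1,1,1).

The boundary map ∂_2: C_2 → C_1 maps a triangle to the signed sum of its edges. For instance
  ∂[0,4,8] = [4,8] − [0,8] + [0,4],
  ∂[0,2,5] = [2,5] − [0,5] + [0,2].
The resulting 30×20 matrix has rank 20, and its Smith normal form has invariant factors (1,1,1,1,1,1,1,1,1,1,1,1,1,1,1,1,1,1,1,2).

From H_k ≅ ker(∂_k) / im(∂_{k+1}) we obtain:

  H_0: rank C_0 − rank ∂_1 = 10 − 9 = 1, and the invariant factors of ∂_1 are all 1, so H_0 ≅ Z.
  H_1: rank ker ∂_1 − rank ∂_2 = (30 − 9) − 20 = 1, and ∂_2 has invariant factor 2 > 1, so H_1 ≅ Z × Z/2.
  H_2: rank ker ∂_2 − rank ∂_3 = (20 − 20) − 0 = 0, and there is no ∂_3, so H_2 ≅ 0.

As a check, the Euler characteristic is 10 − 30 + 20 = 0, which agrees with 1 − 1 + 0 = 0.

H_0 ≅ Z,  H_1 ≅ Z × Z/2,  H_2 = 0.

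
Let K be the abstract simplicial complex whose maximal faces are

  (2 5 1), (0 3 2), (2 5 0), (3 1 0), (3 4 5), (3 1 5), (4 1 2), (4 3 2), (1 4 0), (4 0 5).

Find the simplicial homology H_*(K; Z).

H_0 = Z,  H_1 = Z/2,  H_2 = 0.

Take the total order 0 < 1 < 2 < 3 < 4 < 5 on the vertex set. Then K (dimension 2) consists of the simplices:

  0-simplices (6): [0], [1], [2], [3], [4], [5]
  1-simplices (15): [0,1], [0,2], [0,3], [0,4], [0,5], [1,2], [1,3], [1,4], [1,5], [2,3], [2,4], [2,5], [3,4], [3,5], [4,5]
  2-simplices (10): [0,1,3], [0,1,4], [0,2,3], [0,2,5], [0,4,5], [1,2,4], [1,2,5], [1,3,5], [2,3,4], [3,4,5]

so the chain groups are C_0 ≅ Z^6, C_1 ≅ Z^15, C_2 ≅ Z^10.

∂_1: C_1 → C_0 maps an edge to its endpoints' difference, ∂[p,q] = q − p. For instance
  ∂[1,4] = [4] − [1].
This gives a 6×15 integer matrix of rank 5; reducing to Smith normal form yields diagonal entries (1,1,1,1,1).

The boundary map ∂_2: C_2 → C_1 acts by ∂[p,q,r] = [q,r] − [p,r] + [p,q]. For instance
  ∂[0,1,4] = [1,4] − [0,4] + [0,1],
  ∂[0,1,3] = [1,3] − [0,3] + [0,1].
The resulting 15×10 matrix has rank 10, and its Smith normal form has invariant factors (1,1,1,1,1,1,1,1,1,2).

Now H_k = ker ∂_k / im ∂_{k+1}, so:

  H_0: rank C_0 − rank ∂_1 = 6 − 5 = 1, and the invariant factors of ∂_1 are all 1, so H_0 ≅ Z.
  H_1: rank ker ∂_1 − rank ∂_2 = (15 − 5) − 10 = 0, and ∂_2 has invariant factor 2 > 1, so H_1 ≅ Z/2.
  H_2: rank ker ∂_2 − rank ∂_3 = (10 − 10) − 0 = 0, and there is no ∂_3, so H_2 ≅ 0.

As a check, the Euler characteristic is 6 − 15 + 10 = 1, which agrees with 1 − 0 + 0 = 1.
(K is a triangulation of the real projective plane RP^2.)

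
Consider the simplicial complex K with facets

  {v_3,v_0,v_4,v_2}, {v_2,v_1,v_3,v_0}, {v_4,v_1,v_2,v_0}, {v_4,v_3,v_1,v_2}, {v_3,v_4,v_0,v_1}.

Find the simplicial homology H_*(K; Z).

Take the total order v_0 < v_1 < v_2 < v_3 < v_4 on the vertex set. Then K (dimension 3) consists of the simplices:

  0-simplices (5): [v_0], [v_1], [v_2], [v_3], [v_4]
  1-simplices (10): [v_0,v_1], [v_0,v_2], [v_0,v_3], [v_0,v_4], [v_1,v_2], [v_1,v_3], [v_1,v_4], [v_2,v_3], [v_2,v_4], [v_3,v_4]
  2-simplices (10): [v_0,v_1,v_2], [v_0,v_1,v_3], [v_0,v_1,v_4], [v_0,v_2,v_3], [v_0,v_2,v_4], [v_0,v_3,v_4], [v_1,v_2,v_3], [v_1,v_2,v_4], [v_1,v_3,v_4], [v_2,v_3,v_4]
  3-simplices (5): [v_0,v_1,v_2,v_3], [v_0,v_1,v_2,v_4], [v_0,v_1,v_3,v_4], [v_0,v_2,v_3,v_4], [v_1,v_2,v_3,v_4]

so the chain groups are C_0 ≅ Z^5, C_1 ≅ Z^10, C_2 ≅ Z^10, C_3 ≅ Z^5.

The boundary map ∂_1: C_1 → C_0 is given by ∂[p,q] = [q] − [p].
The 5×10 boundary matrix has rank 4 and Smith normal form diag(1,1,1,1).

∂_2: C_2 → C_1 maps a triangle to the signed sum of its edges. For instance
  ∂[v_0,v_3,v_4] = [v_3,v_4] − [v_0,v_4] + [v_0,v_3],
  ∂[v_0,v_2,v_4] = [v_2,v_4] − [v_0,v_4] + [v_0,v_2].
This gives a 10×10 integer matrix of rank 6; reducing to Smith normal form yields diagonal entries (1,1,1,1,1,1).

The boundary map ∂_3: C_3 → C_2 sends each 3-simplex σ to the alternating sum Σ_i (−1)^i (σ with its i-th vertex removed). For instance
  ∂[v_0,v_1,v_2,v_4] = [v_1,v_2,v_4] − [v_0,v_2,v_4] + [v_0,v_1,v_4] − [v_0,v_1,v_2],
  ∂[v_0,v_1,v_2,v_3] = [v_1,v_2,v_3] − [v_0,v_2,v_3] + [v_0,v_1,v_3] − [v_0,v_1,v_2].
The 10×5 boundary matrix has rank 4 and Smith normal form diag(1,1,1,1).

Computing H_k = (kernel of ∂_k) / (image of ∂_{k+1}):

  H_0: rank C_0 − rank ∂_1 = 5 − 4 = 1, and the invariant factors of ∂_1 are all 1, so H_0 ≅ Z.
  H_1: rank ker ∂_1 − rank ∂_2 = (10 − 4) − 6 = 0, and the invariant factors of ∂_2 are all 1, so H_1 ≅ 0.
  H_2: rank ker ∂_2 − rank ∂_3 = (10 − 6) − 4 = 0, and the invariant factors of ∂_3 are all 1, so H_2 ≅ 0.
  H_3: rank ker ∂_3 − rank ∂_4 = (5 − 4) − 0 = 1, and there is no ∂_4, so H_3 ≅ Z.

H_0 = Z,  H_1 = 0,  H_2 = 0,  H_3 = Z.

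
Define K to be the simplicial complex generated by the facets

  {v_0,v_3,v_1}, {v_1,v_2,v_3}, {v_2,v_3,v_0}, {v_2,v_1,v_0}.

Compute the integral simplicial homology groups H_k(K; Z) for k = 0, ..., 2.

H_0 = Z,  H_1 = 0,  H_2 = Z.

Take the total order v_0 < v_1 < v_2 < v_3 on the vertex set. Then K (dimension 2) consists of the simplices:

  0-simplices (4): [v_0], [v_1], [v_2], [v_3]
  1-simplices (6): [v_0,v_1], [v_0,v_2], [v_0,v_3], [v_1,v_2], [v_1,v_3], [v_2,v_3]
  2-simplices (4): [v_0,v_1,v_2], [v_0,v_1,v_3], [v_0,v_2,v_3], [v_1,v_2,v_3]

so the chain groups are C_0 ≅ Z^4, C_1 ≅ Z^6, C_2 ≅ Z^4.

Boundary ∂_1: C_1 → C_0 maps an edge to its endpoints' difference, ∂[p,q] = q − p. For instance
  ∂[v_0,v_2] = [v_2] − [v_0].
The 4×6 boundary matrix has rank 3 and Smith normal form diag(1,1,1).

∂_2: C_2 → C_1 sends each 2-simplex [p,q,r] to [q,r] − [p,r] + [p,q]. For instance
  ∂[v_1,v_2,v_3] = [v_2,v_3] − [v_1,v_3] + [v_1,v_2],
  ∂[v_0,v_1,v_3] = [v_1,v_3] − [v_0,v_3] + [v_0,v_1].
As a 6×4 matrix over Z this has rank 3, with invariant factors (1,1,1).

Now H_k = ker ∂_k / im ∂_{k+1}, so:

  H_0: rank C_0 − rank ∂_1 = 4 − 3 = 1, and the invariant factors of ∂_1 are all 1, so H_0 ≅ Z.
  H_1: rank ker ∂_1 − rank ∂_2 = (6 − 3) − 3 = 0, and the invariant factors of ∂_2 are all 1, so H_1 ≅ 0.
  H_2: rank ker ∂_2 − rank ∂_3 = (4 − 3) − 0 = 1, and there is no ∂_3, so H_2 ≅ Z.

(K is a triangulation of the 2-sphere S^2.)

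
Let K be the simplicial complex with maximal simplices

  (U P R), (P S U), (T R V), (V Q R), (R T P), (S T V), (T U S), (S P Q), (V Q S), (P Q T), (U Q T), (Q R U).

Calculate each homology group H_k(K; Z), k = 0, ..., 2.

Fix the vertex order P < Q < R < S < T < U < V and write every simplex with vertices in increasing order. Then dim K = 2 and the simplices of K are:

  0-simplices (7): P, Q, R, S, T, U, V
  1-simplices (18): PQ, PR, PS, PT, PU, QR, QS, QT, QU, QV, RT, RU, RV, ST, SU, SV, TU, TV
  2-simplices (12): PQS, PQT, PRT, PRU, PSU, QRU, QRV, QSV, QTU, RTV, STU, STV

Hence C_0 ≅ Z^7, C_1 ≅ Z^18, C_2 ≅ Z^12.

The boundary map ∂_1: C_1 → C_0 is given by ∂[p,q] = [q] − [p]. For instance
  ∂QT = T − Q.
The 7×18 boundary matrix has rank 6 and Smith normal form diag(1,1,1,1,1,1).

∂_2: C_2 → C_1 sends each 2-simplex [p,q,r] to [q,r] − [p,r] + [p,q]. For instance
  ∂QRV = RV − QV + QR,
  ∂QTU = TU − QU + QT.
The 18×12 boundary matrix has rank 12 and Smith normal form diag(1,1,1,1,1,1,1,1,1,1,1,2).

Now H_k = ker ∂_k / im ∂_{k+1}, so:

  H_0: rank C_0 − rank ∂_1 = 7 − 6 = 1, and the invariant factors of ∂_1 are all 1, so H_0 ≅ Z.
  H_1: rank ker ∂_1 − rank ∂_2 = (18 − 6) − 12 = 0, and ∂_2 has invariant factor 2 > 1, so H_1 ≅ Z/2.
  H_2: rank ker ∂_2 − rank ∂_3 = (12 − 12) − 0 = 0, and there is no ∂_3, so H_2 ≅ 0.

(K is a triangulation of the real projective plane RP^2.)

H_0 ≅ Z,  H_1 ≅ Z/2,  H_2 = 0.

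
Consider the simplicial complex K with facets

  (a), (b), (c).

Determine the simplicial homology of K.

H_0 ≅ Z^3.

Fix the vertex order a < b < c and write every simplex with vertices in increasing order. Then dim K = 0 and the simplices of K are:

  0-simplices (3): a, b, c

so the chain groups are C_0 ≅ Z^3.

From H_k ≅ ker(∂_k) / im(∂_{k+1}) we obtain:

  H_0: rank C_0 − rank ∂_1 = 3 − 0 = 3, and there is no ∂_1, so H_0 = Z^3.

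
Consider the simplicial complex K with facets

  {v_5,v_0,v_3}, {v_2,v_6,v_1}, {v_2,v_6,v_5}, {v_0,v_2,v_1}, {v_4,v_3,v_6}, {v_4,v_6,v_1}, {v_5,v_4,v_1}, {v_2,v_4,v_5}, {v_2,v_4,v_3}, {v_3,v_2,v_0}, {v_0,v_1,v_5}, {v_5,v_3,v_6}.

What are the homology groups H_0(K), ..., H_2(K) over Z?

H_0 = Z,  H_1 = Z/2Z,  H_2 = 0.

Take the total order v_0 < v_1 < v_2 < v_3 < v_4 < v_5 < v_6 on the vertex set. Then K (dimension 2) consists of the simplices:

  0-simplices (7): [v_0], [v_1], [v_2], [v_3], [v_4], [v_5], [v_6]
  1-simplices (18): (18 of them)
  2-simplices (12): (12 of them)

giving chain groups C_0 ≅ Z^7, C_1 ≅ Z^18, C_2 ≅ Z^12.

∂_1: C_1 → C_0 sends each edge [p,q] (with p < q) to q − p.
As a 7×18 matrix over Z this has rank 6, with invariant factors (1,1,1,1,1,1).

The boundary map ∂_2: C_2 → C_1 sends each 2-simplex [p,q,r] to [q,r] − [p,r] + [p,q]. For instance
  ∂[v_1,v_2,v_6] = [v_2,v_6] − [v_1,v_6] + [v_1,v_2],
  ∂[v_2,v_5,v_6] = [v_5,v_6] − [v_2,v_6] + [v_2,v_5].
The resulting 18×12 matrix has rank 12, and its Smith normal form has invariant factors (1,1,1,1,1,1,1,1,1,1,1,2).

From H_k ≅ ker(∂_k) / im(∂_{k+1}) we obtain:

  H_0: rank C_0 − rank ∂_1 = 7 − 6 = 1, and the invariant factors of ∂_1 are all 1, so H_0 = Z.
  H_1: rank ker ∂_1 − rank ∂_2 = (18 − 6) − 12 = 0, and ∂_2 has invariant factor 2 > 1, so H_1 = Z/2Z.
  H_2: rank ker ∂_2 − rank ∂_3 = (12 − 12) − 0 = 0, and there is no ∂_3, so H_2 = 0.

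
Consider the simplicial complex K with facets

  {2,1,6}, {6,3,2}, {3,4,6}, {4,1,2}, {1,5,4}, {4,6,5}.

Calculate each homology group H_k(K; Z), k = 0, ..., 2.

H_0 = Z,  H_1 = Z,  H_2 = 0.

Fix the vertex order 1 < 2 < 3 < 4 < 5 < 6 and write every simplex with vertices in increasing order. Then dim K = 2 and the simplices of K are:

  0-simplices (6): [1], [2], [3], [4], [5], [6]
  1-simplices (12): [1,2], [1,4], [1,5], [1,6], [2,3], [2,4], [2,6], [3,4], [3,6], [4,5], [4,6], [5,6]
  2-simplices (6): [1,2,4], [1,2,6], [1,4,5], [2,3,6], [3,4,6], [4,5,6]

Hence C_0 ≅ Z^6, C_1 ≅ Z^12, C_2 ≅ Z^6.

∂_1: C_1 → C_0 is given by ∂[p,q] = [q] − [p]. For instance
  ∂[2,3] = [3] − [2].
As a 6×12 matrix over Z this has rank 5, with invariant factors (1,1,1,1,1).

Boundary ∂_2: C_2 → C_1 maps a triangle to the signed sum of its edges. For instance
  ∂[1,4,5] = [4,5] − [1,5] + [1,4],
  ∂[1,2,6] = [2,6] − [1,6] + [1,2].
The 12×6 boundary matrix has rank 6 and Smith normal form diag(1,1,1,1,1,1).

From H_k ≅ ker(∂_k) / im(∂_{k+1}) we obtain:

  H_0: rank C_0 − rank ∂_1 = 6 − 5 = 1, and the invariant factors of ∂_1 are all 1, so H_0 ≅ Z.
  H_1: rank ker ∂_1 − rank ∂_2 = (12 − 5) − 6 = 1, and the invariant factors of ∂_2 are all 1, so H_1 ≅ Z.
  H_2: rank ker ∂_2 − rank ∂_3 = (6 − 6) − 0 = 0, and there is no ∂_3, so H_2 ≅ 0.

(K is a triangulation of the cylinder S^1 x I.)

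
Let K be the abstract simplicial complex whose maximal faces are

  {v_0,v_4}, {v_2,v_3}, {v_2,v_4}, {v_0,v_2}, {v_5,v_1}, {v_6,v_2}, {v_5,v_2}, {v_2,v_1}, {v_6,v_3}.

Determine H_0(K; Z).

Fix the vertex order v_0 < v_1 < v_2 < v_3 < v_4 < v_5 < v_6 and write every simplex with vertices in increasing order. Then dim K = 1 and the simplices of K are:

  0-simplices (7): [v_0], [v_1], [v_2], [v_3], [v_4], [v_5], [v_6]
  1-simplices (9): [v_0,v_2], [v_0,v_4], [v_1,v_2], [v_1,v_5], [v_2,v_3], [v_2,v_4], [v_2,v_5], [v_2,v_6], [v_3,v_6]

giving chain groups C_0 ≅ Z^7, C_1 ≅ Z^9.

The boundary map ∂_1: C_1 → C_0 maps an edge to its endpoints' difference, ∂[p,q] = q − p. For instance
  ∂[v_0,v_4] = [v_4] − [v_0].
The 7×9 boundary matrix has rank 6 and Smith normal form diag(1,1,1,1,1,1).

Now H_k = ker ∂_k / im ∂_{k+1}, so:

  H_0: rank C_0 − rank ∂_1 = 7 − 6 = 1, and the invariant factors of ∂_1 are all 1, so H_0 = Z.

H_0 = Z.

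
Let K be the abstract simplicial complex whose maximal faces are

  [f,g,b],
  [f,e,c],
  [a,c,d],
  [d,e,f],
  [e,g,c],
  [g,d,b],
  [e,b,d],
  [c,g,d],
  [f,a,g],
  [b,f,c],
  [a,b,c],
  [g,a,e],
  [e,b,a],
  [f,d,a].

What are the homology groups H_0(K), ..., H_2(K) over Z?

Order the vertices as a < b < c < d < e < f < g. Listing each simplex with vertices in this order, K has dimension 2 with simplices:

  0-simplices (7): a, b, c, d, e, f, g
  1-simplices (21): ab, ac, ad, ae, af, ag, bc, bd, be, bf, bg, cd, ce, cf, cg, de, df, dg, ef, eg, fg
  2-simplices (14): abc, abe, acd, adf, aeg, afg, bcf, bde, bdg, bfg, cdg, cef, ceg, def

giving chain groups C_0 ≅ Z^7, C_1 ≅ Z^21, C_2 ≅ Z^14.

∂_1: C_1 → C_0 is given by ∂[p,q] = [q] − [p]. For instance
  ∂ce = e − c.
This gives a 7×21 integer matrix of rank 6; reducing to Smith normal form yields diagonal entries (1,1,1,1,1,1).

The boundary map ∂_2: C_2 → C_1 acts by ∂[p,q,r] = [q,r] − [p,r] + [p,q]. For instance
  ∂ceg = eg − cg + ce,
  ∂bcf = cf − bf + bc.
The 21×14 boundary matrix has rank 13 and Smith normal form diag(1,1,1,1,1,1,1,1,1,1,1,1,1).

Reading off H_k = ker ∂_k / im ∂_{k+1}:

  H_0: rank C_0 − rank ∂_1 = 7 − 6 = 1, and the invariant factors of ∂_1 are all 1, so H_0 ≅ Z.
  H_1: rank ker ∂_1 − rank ∂_2 = (21 − 6) − 13 = 2, and the invariant factors of ∂_2 are all 1, so H_1 ≅ Z^2.
  H_2: rank ker ∂_2 − rank ∂_3 = (14 − 13) − 0 = 1, and there is no ∂_3, so H_2 ≅ Z.

H_0 ≅ Z,  H_1 ≅ Z^2,  H_2 ≅ Z.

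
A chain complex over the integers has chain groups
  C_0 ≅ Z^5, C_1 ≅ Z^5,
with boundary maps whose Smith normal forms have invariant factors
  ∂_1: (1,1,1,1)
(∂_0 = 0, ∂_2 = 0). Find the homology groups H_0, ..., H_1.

H_0: b_0 = 5 − 0 − 4 = 1; torsion from ∂_1 factors > 1: none. So H_0 ≅ Z.
H_1: b_1 = 5 − 4 − 0 = 1; torsion from ∂_2 factors > 1: none. So H_1 ≅ Z.

H_0 ≅ Z,  H_1 ≅ Z.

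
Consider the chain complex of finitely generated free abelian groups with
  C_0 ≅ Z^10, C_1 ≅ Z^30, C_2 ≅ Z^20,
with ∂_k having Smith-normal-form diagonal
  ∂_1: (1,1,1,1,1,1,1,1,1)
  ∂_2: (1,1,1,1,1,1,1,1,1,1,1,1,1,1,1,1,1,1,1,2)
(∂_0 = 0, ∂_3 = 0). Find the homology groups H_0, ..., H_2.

H_0: b_0 = 10 − 0 − 9 = 1; torsion from ∂_1 factors > 1: none. So H_0 = Z.
H_1: b_1 = 30 − 9 − 20 = 1; torsion from ∂_2 factors > 1: [2]. So H_1 = Z ⊕ Z/2Z.
H_2: b_2 = 20 − 20 − 0 = 0; torsion from ∂_3 factors > 1: none. So H_2 = 0.

H_0 = Z,  H_1 = Z ⊕ Z/2Z,  H_2 = 0.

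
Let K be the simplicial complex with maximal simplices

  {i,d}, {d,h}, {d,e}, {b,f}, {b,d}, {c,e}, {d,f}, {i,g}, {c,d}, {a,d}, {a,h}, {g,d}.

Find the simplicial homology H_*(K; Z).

H_0 = Z,  H_1 = Z^4.

Take the total order a < b < c < d < e < f < g < h < i on the vertex set. Then K (dimension 1) consists of the simplices:

  0-simplices (9): a, b, c, d, e, f, g, h, i
  1-simplices (12): ad, ah, bd, bf, cd, ce, de, df, dg, dh, di, gi

Hence C_0 ≅ Z^9, C_1 ≅ Z^12.

Boundary ∂_1: C_1 → C_0 sends each edge [p,q] (with p < q) to q − p.
The resulting 9×12 matrix has rank 8, and its Smith normal form has invariant factors (1,1,1,1,1,1,1,1).

Computing H_k = (kernel of ∂_k) / (image of ∂_{k+1}):

  H_0: rank C_0 − rank ∂_1 = 9 − 8 = 1, and the invariant factors of ∂_1 are all 1, so H_0 = Z.
  H_1: rank ker ∂_1 − rank ∂_2 = (12 − 8) − 0 = 4, and there is no ∂_2, so H_1 = Z^4.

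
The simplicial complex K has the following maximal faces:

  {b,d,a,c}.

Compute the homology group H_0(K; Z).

H_0 ≅ Z.

Take the total order a < b < c < d on the vertex set. Then K (dimension 3) consists of the simplices:

  0-simplices (4): a, b, c, d
  1-simplices (6): ab, ac, ad, bc, bd, cd
  2-simplices (4): abc, abd, acd, bcd
  3-simplices (1): abcd

giving chain groups C_0 ≅ Z^4, C_1 ≅ Z^6, C_2 ≅ Z^4, C_3 ≅ Z^1.

Boundary ∂_1: C_1 → C_0 sends each edge [p,q] (with p < q) to q − p. For instance
  ∂cd = d − c.
This gives a 4×6 integer matrix of rank 3; reducing to Smith normal form yields diagonal entries (1,1,1).

∂_2: C_2 → C_1 maps a triangle to the signed sum of its edges. For instance
  ∂acd = cd − ad + ac,
  ∂abd = bd − ad + ab.
The 6×4 boundary matrix has rank 3 and Smith normal form diag(1,1,1).

The boundary map ∂_3: C_3 → C_2 sends each 3-simplex σ to the alternating sum Σ_i (−1)^i (σ with its i-th vertex removed). For instance
  ∂abcd = bcd − acd + abd − abc.
The 4×1 boundary matrix has rank 1 and Smith normal form diag(1).

Reading off H_k = ker ∂_k / im ∂_{k+1}:

  H_0: rank C_0 − rank ∂_1 = 4 − 3 = 1, and the invariant factors of ∂_1 are all 1, so H_0 ≅ Z.

(K is a triangulation of the 3-simplex.)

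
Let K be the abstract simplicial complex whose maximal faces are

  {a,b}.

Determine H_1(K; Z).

H_1 = 0.

Take the total order a < b on the vertex set. Then K (dimension 1) consists of the simplices:

  0-simplices (2): a, b
  1-simplices (1): ab

Hence C_0 ≅ Z^2, C_1 ≅ Z^1.

∂_1: C_1 → C_0 maps an edge to its endpoints' difference, ∂[p,q] = q − p.
The resulting 2×1 matrix has rank 1, and its Smith normal form has invariant factors (1).

Now H_k = ker ∂_k / im ∂_{k+1}, so:

  H_1: rank ker ∂_1 − rank ∂_2 = (1 − 1) − 0 = 0, and there is no ∂_2, so H_1 = 0.

(K is a triangulation of the 1-simplex.)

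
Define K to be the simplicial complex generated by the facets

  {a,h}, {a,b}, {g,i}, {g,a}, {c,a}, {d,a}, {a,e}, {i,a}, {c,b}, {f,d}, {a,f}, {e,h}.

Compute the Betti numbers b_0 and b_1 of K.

b_0 = 1, b_1 = 4.

Take the total order a < b < c < d < e < f < g < h < i on the vertex set. Then K (dimension 1) consists of the simplices:

  0-simplices (9): a, b, c, d, e, f, g, h, i
  1-simplices (12): ab, ac, ad, ae, af, ag, ah, ai, bc, df, eh, gi

giving chain groups C_0 ≅ Z^9, C_1 ≅ Z^12.

∂_1: C_1 → C_0 sends each edge [p,q] (with p < q) to q − p.
The 9×12 boundary matrix has rank 8 and Smith normal form diag(1,1,1,1,1,1,1,1).

From H_k ≅ ker(∂_k) / im(∂_{k+1}) we obtain:

  H_0: rank C_0 − rank ∂_1 = 9 − 8 = 1, and the invariant factors of ∂_1 are all 1, so H_0 = Z.
  H_1: rank ker ∂_1 − rank ∂_2 = (12 − 8) − 0 = 4, and there is no ∂_2, so H_1 = Z^4.

Hence the Betti numbers are b_0 = 1, b_1 = 4.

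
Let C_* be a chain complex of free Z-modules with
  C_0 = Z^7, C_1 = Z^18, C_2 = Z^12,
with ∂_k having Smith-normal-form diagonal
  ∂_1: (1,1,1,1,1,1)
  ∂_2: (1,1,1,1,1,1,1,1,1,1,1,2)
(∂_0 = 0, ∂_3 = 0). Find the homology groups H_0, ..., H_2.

H_0 = Z,  H_1 = Z/2,  H_2 = 0.

H_0: b_0 = 7 − 0 − 6 = 1; torsion from ∂_1 factors > 1: none. So H_0 = Z.
H_1: b_1 = 18 − 6 − 12 = 0; torsion from ∂_2 factors > 1: [2]. So H_1 = Z/2.
H_2: b_2 = 12 − 12 − 0 = 0; torsion from ∂_3 factors > 1: none. So H_2 = 0.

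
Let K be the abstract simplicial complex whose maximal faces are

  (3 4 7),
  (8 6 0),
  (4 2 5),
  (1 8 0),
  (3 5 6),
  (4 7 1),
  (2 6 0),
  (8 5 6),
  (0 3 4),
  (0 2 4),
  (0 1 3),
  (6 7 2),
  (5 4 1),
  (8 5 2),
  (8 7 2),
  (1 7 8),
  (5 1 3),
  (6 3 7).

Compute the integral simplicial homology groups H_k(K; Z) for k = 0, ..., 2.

We work with the vertex ordering 0 < 1 < 2 < 3 < 4 < 5 < 6 < 7 < 8. The simplices of K, each written with vertices in increasing order, are:

  0-simplices (9): [0], [1], [2], [3], [4], [5], [6], [7], [8]
  1-simplices (27): (27 of them)
  2-simplices (18): [0,1,3], [0,1,8], [0,2,4], [0,2,6], [0,3,4], [0,6,8], [1,3,5], [1,4,5], [1,4,7], [1,7,8], [2,4,5], [2,5,8], [2,6,7], [2,7,8], [3,4,7], [3,5,6], [3,6,7], [5,6,8]

so the chain groups are C_0 ≅ Z^9, C_1 ≅ Z^27, C_2 ≅ Z^18.

∂_1: C_1 → C_0 is given by ∂[p,q] = [q] − [p]. For instance
  ∂[1,4] = [4] − [1].
This gives a 9×27 integer matrix of rank 8; reducing to Smith normal form yields diagonal entries (1,1,1,1,1,1,1,1).

Boundary ∂_2: C_2 → C_1 maps a triangle to the signed sum of its edges. For instance
  ∂[2,4,5] = [4,5] − [2,5] + [2,4],
  ∂[1,3,5] = [3,5] − [1,5] + [1,3].
This gives a 27×18 integer matrix of rank 18; reducing to Smith normal form yields diagonal entries (1,1,1,1,1,1,1,1,1,1,1,1,1,1,1,1,1,2).

Now H_k = ker ∂_k / im ∂_{k+1}, so:

  H_0: rank C_0 − rank ∂_1 = 9 − 8 = 1, and the invariant factors of ∂_1 are all 1, so H_0 = Z.
  H_1: rank ker ∂_1 − rank ∂_2 = (27 − 8) − 18 = 1, and ∂_2 has invariant factor 2 > 1, so H_1 = Z ⊕ Z_2.
  H_2: rank ker ∂_2 − rank ∂_3 = (18 − 18) − 0 = 0, and there is no ∂_3, so H_2 = 0.

As a check, the Euler characteristic is 9 − 27 + 18 = 0, which agrees with 1 − 1 + 0 = 0.
(K is a triangulation of the Klein bottle.)

H_0 = Z,  H_1 = Z ⊕ Z_2,  H_2 = 0.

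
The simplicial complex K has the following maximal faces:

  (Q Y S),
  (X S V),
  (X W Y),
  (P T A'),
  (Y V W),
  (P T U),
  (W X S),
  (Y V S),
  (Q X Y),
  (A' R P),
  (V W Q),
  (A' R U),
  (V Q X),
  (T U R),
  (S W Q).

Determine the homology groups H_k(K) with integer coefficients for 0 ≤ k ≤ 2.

H_0 = Z^2,  H_1 = Z ⊕ Z/2Z,  H_2 = 0.

Order the vertices as P < Q < R < S < T < U < V < W < X < Y < A'. Listing each simplex with vertices in this order, K has dimension 2 with simplices:

  0-simplices (11): [P], [Q], [R], [S], [T], [U], [V], [W], [X], [Y], [A']
  1-simplices (25): (25 of them)
  2-simplices (15): [P,R,A'], [P,T,U], [P,T,A'], [Q,S,W], [Q,S,Y], [Q,V,W], [Q,V,X], [Q,X,Y], [R,T,U], [R,U,A'], [S,V,X], [S,V,Y], [S,W,X], [V,W,Y], [W,X,Y]

Hence C_0 ≅ Z^11, C_1 ≅ Z^25, C_2 ≅ Z^15.

The boundary map ∂_1: C_1 → C_0 sends each edge [p,q] (with p < q) to q − p. For instance
  ∂[P,U] = [U] − [P].
The 11×25 boundary matrix has rank 9 and Smith normal form diag(1,1,1,1,1,1,1,1,1).

∂_2: C_2 → C_1 sends each 2-simplex [p,q,r] to [q,r] − [p,r] + [p,q]. For instance
  ∂[V,W,Y] = [W,Y] − [V,Y] + [V,W],
  ∂[P,T,A'] = [T,A'] − [P,A'] + [P,T].
The resulting 25×15 matrix has rank 15, and its Smith normal form has invariant factors (1,1,1,1,1,1,1,1,1,1,1,1,1,1,2).

Now H_k = ker ∂_k / im ∂_{k+1}, so:

  H_0: rank C_0 − rank ∂_1 = 11 − 9 = 2, and the invariant factors of ∂_1 are all 1, so H_0 ≅ Z^2.
  H_1: rank ker ∂_1 − rank ∂_2 = (25 − 9) − 15 = 1, and ∂_2 has invariant factor 2 > 1, so H_1 ≅ Z ⊕ Z/2Z.
  H_2: rank ker ∂_2 − rank ∂_3 = (15 − 15) − 0 = 0, and there is no ∂_3, so H_2 ≅ 0.

As a check, the Euler characteristic is 11 − 25 + 15 = 1, which agrees with 2 − 1 + 0 = 1.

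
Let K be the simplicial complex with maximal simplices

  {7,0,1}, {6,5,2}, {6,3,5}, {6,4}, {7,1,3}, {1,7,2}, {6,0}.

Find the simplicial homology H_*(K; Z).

Order the vertices as 0 < 1 < 2 < 3 < 4 < 5 < 6 < 7. Listing each simplex with vertices in this order, K has dimension 2 with simplices:

  0-simplices (8): [0], [1], [2], [3], [4], [5], [6], [7]
  1-simplices (14): [0,1], [0,6], [0,7], [1,2], [1,3], [1,7], [2,5], [2,6], [2,7], [3,5], [3,6], [3,7], [4,6], [5,6]
  2-simplices (5): [0,1,7], [1,2,7], [1,3,7], [2,5,6], [3,5,6]

Hence C_0 ≅ Z^8, C_1 ≅ Z^14, C_2 ≅ Z^5.

Boundary ∂_1: C_1 → C_0 is given by ∂[p,q] = [q] − [p].
The resulting 8×14 matrix has rank 7, and its Smith normal form has invariant factors (1,1,1,1,1,1,1).

∂_2: C_2 → C_1 sends each 2-simplex [p,q,r] to [q,r] − [p,r] + [p,q]. For instance
  ∂[2,5,6] = [5,6] − [2,6] + [2,5],
  ∂[1,2,7] = [2,7] − [1,7] + [1,2].
As a 14×5 matrix over Z this has rank 5, with invariant factors (1,1,1,1,1).

Now H_k = ker ∂_k / im ∂_{k+1}, so:

  H_0: rank C_0 − rank ∂_1 = 8 − 7 = 1, and the invariant factors of ∂_1 are all 1, so H_0 = Z.
  H_1: rank ker ∂_1 − rank ∂_2 = (14 − 7) − 5 = 2, and the invariant factors of ∂_2 are all 1, so H_1 = Z^2.
  H_2: rank ker ∂_2 − rank ∂_3 = (5 − 5) − 0 = 0, and there is no ∂_3, so H_2 = 0.

As a check, the Euler characteristic is 8 − 14 + 5 = -1, which agrees with 1 − 2 + 0 = -1.

H_0 = Z,  H_1 = Z^2,  H_2 = 0.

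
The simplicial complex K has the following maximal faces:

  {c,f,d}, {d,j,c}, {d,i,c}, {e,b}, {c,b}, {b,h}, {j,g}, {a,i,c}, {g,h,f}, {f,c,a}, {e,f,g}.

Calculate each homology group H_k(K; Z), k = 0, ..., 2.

Order the vertices as a < b < c < d < e < f < g < h < i < j. Listing each simplex with vertices in this order, K has dimension 2 with simplices:

  0-simplices (10): a, b, c, d, e, f, g, h, i, j
  1-simplices (19): ac, af, ai, bc, be, bh, cd, cf, ci, cj, df, di, dj, ef, eg, fg, fh, gh, gj
  2-simplices (7): acf, aci, cdf, cdi, cdj, efg, fgh

Hence C_0 ≅ Z^10, C_1 ≅ Z^19, C_2 ≅ Z^7.

The boundary map ∂_1: C_1 → C_0 maps an edge to its endpoints' difference, ∂[p,q] = q − p.
As a 10×19 matrix over Z this has rank 9, with invariant factors (1,1,1,1,1,1,1,1,1).

The boundary map ∂_2: C_2 → C_1 acts by ∂[p,q,r] = [q,r] − [p,r] + [p,q]. For instance
  ∂cdf = df − cf + cd,
  ∂cdi = di − ci + cd.
The resulting 19×7 matrix has rank 7, and its Smith normal form has invariant factors (1,1,1,1,1,1,1).

Now H_k = ker ∂_k / im ∂_{k+1}, so:

  H_0: rank C_0 − rank ∂_1 = 10 − 9 = 1, and the invariant factors of ∂_1 are all 1, so H_0 ≅ Z.
  H_1: rank ker ∂_1 − rank ∂_2 = (19 − 9) − 7 = 3, and the invariant factors of ∂_2 are all 1, so H_1 ≅ Z^3.
  H_2: rank ker ∂_2 − rank ∂_3 = (7 − 7) − 0 = 0, and there is no ∂_3, so H_2 ≅ 0.

As a check, the Euler characteristic is 10 − 19 + 7 = -2, which agrees with 1 − 3 + 0 = -2.

H_0 = Z,  H_1 = Z^3,  H_2 = 0.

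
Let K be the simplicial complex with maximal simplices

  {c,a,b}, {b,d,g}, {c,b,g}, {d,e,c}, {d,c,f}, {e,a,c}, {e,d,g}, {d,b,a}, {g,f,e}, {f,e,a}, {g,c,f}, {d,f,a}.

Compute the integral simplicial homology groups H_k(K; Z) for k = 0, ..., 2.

K has 7 vertices, 18 edges, 12 triangles.
rank ∂_0 = 0, rank ∂_1 = 6 ⇒ b_0 = 7 − 0 − 6 = 1; all invariant factors of ∂_1 are 1 so no torsion. So H_0 = Z.
rank ∂_1 = 6, rank ∂_2 = 12 ⇒ b_1 = 18 − 6 − 12 = 0; ∂_2 has invariant factor(s) [2] giving torsion. So H_1 = Z/2.
rank ∂_2 = 12, rank ∂_3 = 0 ⇒ b_2 = 12 − 12 − 0 = 0. So H_2 = 0.

H_0 = Z,  H_1 = Z/2,  H_2 = 0.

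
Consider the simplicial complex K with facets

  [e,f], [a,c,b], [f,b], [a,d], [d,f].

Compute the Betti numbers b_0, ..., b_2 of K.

b_0 = 1, b_1 = 1, b_2 = 0.

K has 6 vertices, 7 edges, 1 triangle.
rank ∂_0 = 0, rank ∂_1 = 5 ⇒ b_0 = 6 − 0 − 5 = 1; all invariant factors of ∂_1 are 1 so no torsion. So H_0 ≅ Z.
rank ∂_1 = 5, rank ∂_2 = 1 ⇒ b_1 = 7 − 5 − 1 = 1; all invariant factors of ∂_2 are 1 so no torsion. So H_1 ≅ Z.
rank ∂_2 = 1, rank ∂_3 = 0 ⇒ b_2 = 1 − 1 − 0 = 0. So H_2 ≅ 0.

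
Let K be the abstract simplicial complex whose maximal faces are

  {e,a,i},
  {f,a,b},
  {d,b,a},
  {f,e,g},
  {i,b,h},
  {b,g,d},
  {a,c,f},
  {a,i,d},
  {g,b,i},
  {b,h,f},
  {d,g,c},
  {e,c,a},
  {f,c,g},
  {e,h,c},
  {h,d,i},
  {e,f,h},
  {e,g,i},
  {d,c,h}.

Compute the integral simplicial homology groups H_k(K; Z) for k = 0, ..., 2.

Take the total order a < b < c < d < e < f < g < h < i on the vertex set. Then K (dimension 2) consists of the simplices:

  0-simplices (9): a, b, c, d, e, f, g, h, i
  1-simplices (27): ab, ac, ad, ae, af, ai, bd, bf, bg, bh, bi, cd, ce, cf, cg, ch, dg, dh, di, ef, eg, eh, ei, fg, fh, gi, hi
  2-simplices (18): abd, abf, ace, acf, adi, aei, bdg, bfh, bgi, bhi, cdg, cdh, ceh, cfg, dhi, efg, efh, egi

so the chain groups are C_0 ≅ Z^9, C_1 ≅ Z^27, C_2 ≅ Z^18.

Boundary ∂_1: C_1 → C_0 sends each edge [p,q] (with p < q) to q − p.
The resulting 9×27 matrix has rank 8, and its Smith normal form has invariant factors (1,1,1,1,1,1,1,1).

The boundary map ∂_2: C_2 → C_1 maps a triangle to the signed sum of its edges. For instance
  ∂bdg = dg − bg + bd,
  ∂ace = ce − ae + ac.
As a 27×18 matrix over Z this has rank 18, with invariant factors (1,1,1,1,1,1,1,1,1,1,1,1,1,1,1,1,1,2).

Reading off H_k = ker ∂_k / im ∂_{k+1}:

  H_0: rank C_0 − rank ∂_1 = 9 − 8 = 1, and the invariant factors of ∂_1 are all 1, so H_0 ≅ Z.
  H_1: rank ker ∂_1 − rank ∂_2 = (27 − 8) − 18 = 1, and ∂_2 has invariant factor 2 > 1, so H_1 ≅ Z ⊕ Z/2Z.
  H_2: rank ker ∂_2 − rank ∂_3 = (18 − 18) − 0 = 0, and there is no ∂_3, so H_2 ≅ 0.

H_0 = Z,  H_1 = Z ⊕ Z/2Z,  H_2 = 0.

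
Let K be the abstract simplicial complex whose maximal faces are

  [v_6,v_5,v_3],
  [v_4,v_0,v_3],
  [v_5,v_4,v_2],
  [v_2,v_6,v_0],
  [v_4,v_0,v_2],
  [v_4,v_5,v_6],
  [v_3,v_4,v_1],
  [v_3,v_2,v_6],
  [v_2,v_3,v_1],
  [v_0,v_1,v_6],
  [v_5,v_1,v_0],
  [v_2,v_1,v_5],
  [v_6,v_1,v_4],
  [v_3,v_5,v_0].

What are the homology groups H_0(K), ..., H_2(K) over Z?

We work with the vertex ordering v_0 < v_1 < v_2 < v_3 < v_4 < v_5 < v_6. The simplices of K, each written with vertices in increasing order, are:

  0-simplices (7): [v_0], [v_1], [v_2], [v_3], [v_4], [v_5], [v_6]
  1-simplices (21): (21 of them)
  2-simplices (14): (14 of them)

Hence C_0 ≅ Z^7, C_1 ≅ Z^21, C_2 ≅ Z^14.

The boundary map ∂_1: C_1 → C_0 maps an edge to its endpoints' difference, ∂[p,q] = q − p.
The 7×21 boundary matrix has rank 6 and Smith normal form diag(1,1,1,1,1,1).

∂_2: C_2 → C_1 acts by ∂[p,q,r] = [q,r] − [p,r] + [p,q]. For instance
  ∂[v_1,v_4,v_6] = [v_4,v_6] − [v_1,v_6] + [v_1,v_4],
  ∂[v_4,v_5,v_6] = [v_5,v_6] − [v_4,v_6] + [v_4,v_5].
The 21×14 boundary matrix has rank 13 and Smith normal form diag(1,1,1,1,1,1,1,1,1,1,1,1,1).

From H_k ≅ ker(∂_k) / im(∂_{k+1}) we obtain:

  H_0: rank C_0 − rank ∂_1 = 7 − 6 = 1, and the invariant factors of ∂_1 are all 1, so H_0 ≅ Z.
  H_1: rank ker ∂_1 − rank ∂_2 = (21 − 6) − 13 = 2, and the invariant factors of ∂_2 are all 1, so H_1 ≅ Z^2.
  H_2: rank ker ∂_2 − rank ∂_3 = (14 − 13) − 0 = 1, and there is no ∂_3, so H_2 ≅ Z.

H_0 = Z,  H_1 = Z^2,  H_2 = Z.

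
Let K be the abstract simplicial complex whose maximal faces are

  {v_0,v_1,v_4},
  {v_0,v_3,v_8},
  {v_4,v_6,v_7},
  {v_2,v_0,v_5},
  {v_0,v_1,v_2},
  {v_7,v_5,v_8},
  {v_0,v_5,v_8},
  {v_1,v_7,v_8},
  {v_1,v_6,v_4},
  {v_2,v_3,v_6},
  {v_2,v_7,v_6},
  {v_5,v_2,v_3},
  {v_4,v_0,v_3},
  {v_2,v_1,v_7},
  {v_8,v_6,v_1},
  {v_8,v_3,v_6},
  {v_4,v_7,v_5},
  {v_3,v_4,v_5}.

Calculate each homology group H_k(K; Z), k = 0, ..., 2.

We work with the vertex ordering v_0 < v_1 < v_2 < v_3 < v_4 < v_5 < v_6 < v_7 < v_8. The simplices of K, each written with vertices in increasing order, are:

  0-simplices (9): [v_0], [v_1], [v_2], [v_3], [v_4], [v_5], [v_6], [v_7], [v_8]
  1-simplices (27): (27 of them)
  2-simplices (18): (18 of them)

giving chain groups C_0 ≅ Z^9, C_1 ≅ Z^27, C_2 ≅ Z^18.

∂_1: C_1 → C_0 maps an edge to its endpoints' difference, ∂[p,q] = q − p.
The resulting 9×27 matrix has rank 8, and its Smith normal form has invariant factors (1,1,1,1,1,1,1,1).

The boundary map ∂_2: C_2 → C_1 maps a triangle to the signed sum of its edges. For instance
  ∂[v_1,v_2,v_7] = [v_2,v_7] − [v_1,v_7] + [v_1,v_2],
  ∂[v_3,v_4,v_5] = [v_4,v_5] − [v_3,v_5] + [v_3,v_4].
The 27×18 boundary matrix has rank 18 and Smith normal form diag(1,1,1,1,1,1,1,1,1,1,1,1,1,1,1,1,1,2).

Reading off H_k = ker ∂_k / im ∂_{k+1}:

  H_0: rank C_0 − rank ∂_1 = 9 − 8 = 1, and the invariant factors of ∂_1 are all 1, so H_0 = Z.
  H_1: rank ker ∂_1 − rank ∂_2 = (27 − 8) − 18 = 1, and ∂_2 has invariant factor 2 > 1, so H_1 = Z ⊕ Z/2Z.
  H_2: rank ker ∂_2 − rank ∂_3 = (18 − 18) − 0 = 0, and there is no ∂_3, so H_2 = 0.

H_0 ≅ Z,  H_1 ≅ Z ⊕ Z/2Z,  H_2 = 0.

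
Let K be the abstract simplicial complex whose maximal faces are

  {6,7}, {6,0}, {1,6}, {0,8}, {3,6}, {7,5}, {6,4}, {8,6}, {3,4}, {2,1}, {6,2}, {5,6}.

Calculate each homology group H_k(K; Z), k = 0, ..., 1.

H_0 = Z,  H_1 = Z^4.

Take the total order 0 < 1 < 2 < 3 < 4 < 5 < 6 < 7 < 8 on the vertex set. Then K (dimension 1) consists of the simplices:

  0-simplices (9): [0], [1], [2], [3], [4], [5], [6], [7], [8]
  1-simplices (12): [0,6], [0,8], [1,2], [1,6], [2,6], [3,4], [3,6], [4,6], [5,6], [5,7], [6,7], [6,8]

so the chain groups are C_0 ≅ Z^9, C_1 ≅ Z^12.

The boundary map ∂_1: C_1 → C_0 sends each edge [p,q] (with p < q) to q − p.
The 9×12 boundary matrix has rank 8 and Smith normal form diag(1,1,1,1,1,1,1,1).

Reading off H_k = ker ∂_k / im ∂_{k+1}:

  H_0: rank C_0 − rank ∂_1 = 9 − 8 = 1, and the invariant factors of ∂_1 are all 1, so H_0 ≅ Z.
  H_1: rank ker ∂_1 − rank ∂_2 = (12 − 8) − 0 = 4, and there is no ∂_2, so H_1 ≅ Z^4.

As a check, the Euler characteristic is 9 − 12 = -3, which agrees with 1 − 4 = -3.
(K is a triangulation of a wedge of 4 circles.)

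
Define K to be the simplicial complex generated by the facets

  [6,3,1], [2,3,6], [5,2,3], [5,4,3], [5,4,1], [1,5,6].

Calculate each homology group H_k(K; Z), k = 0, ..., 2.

H_0 = Z,  H_1 = Z,  H_2 = 0.

Take the total order 1 < 2 < 3 < 4 < 5 < 6 on the vertex set. Then K (dimension 2) consists of the simplices:

  0-simplices (6): [1], [2], [3], [4], [5], [6]
  1-simplices (12): [1,3], [1,4], [1,5], [1,6], [2,3], [2,5], [2,6], [3,4], [3,5], [3,6], [4,5], [5,6]
  2-simplices (6): [1,3,6], [1,4,5], [1,5,6], [2,3,5], [2,3,6], [3,4,5]

Hence C_0 ≅ Z^6, C_1 ≅ Z^12, C_2 ≅ Z^6.

∂_1: C_1 → C_0 sends each edge [p,q] (with p < q) to q − p.
As a 6×12 matrix over Z this has rank 5, with invariant factors (1,1,1,1,1).

The boundary map ∂_2: C_2 → C_1 acts by ∂[p,q,r] = [q,r] − [p,r] + [p,q]. For instance
  ∂[2,3,6] = [3,6] − [2,6] + [2,3],
  ∂[3,4,5] = [4,5] − [3,5] + [3,4].
This gives a 12×6 integer matrix of rank 6; reducing to Smith normal form yields diagonal entries (1,1,1,1,1,1).

Now H_k = ker ∂_k / im ∂_{k+1}, so:

  H_0: rank C_0 − rank ∂_1 = 6 − 5 = 1, and the invariant factors of ∂_1 are all 1, so H_0 = Z.
  H_1: rank ker ∂_1 − rank ∂_2 = (12 − 5) − 6 = 1, and the invariant factors of ∂_2 are all 1, so H_1 = Z.
  H_2: rank ker ∂_2 − rank ∂_3 = (6 − 6) − 0 = 0, and there is no ∂_3, so H_2 = 0.

(K is a triangulation of the cylinder S^1 x I.)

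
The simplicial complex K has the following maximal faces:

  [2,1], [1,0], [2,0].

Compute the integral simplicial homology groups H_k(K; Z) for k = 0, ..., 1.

H_0 ≅ Z,  H_1 ≅ Z.

K has 3 vertices, 3 edges.
rank ∂_0 = 0, rank ∂_1 = 2 ⇒ b_0 = 3 − 0 − 2 = 1; all invariant factors of ∂_1 are 1 so no torsion. So H_0 = Z.
rank ∂_1 = 2, rank ∂_2 = 0 ⇒ b_1 = 3 − 2 − 0 = 1. So H_1 = Z.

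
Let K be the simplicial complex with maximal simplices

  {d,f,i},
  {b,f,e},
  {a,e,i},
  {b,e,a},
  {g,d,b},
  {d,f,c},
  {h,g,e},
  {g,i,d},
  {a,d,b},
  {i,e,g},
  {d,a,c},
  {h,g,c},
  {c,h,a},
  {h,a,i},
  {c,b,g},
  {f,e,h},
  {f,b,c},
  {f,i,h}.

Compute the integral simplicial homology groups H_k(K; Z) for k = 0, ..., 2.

Order the vertices as a < b < c < d < e < f < g < h < i. Listing each simplex with vertices in this order, K has dimension 2 with simplices:

  0-simplices (9): a, b, c, d, e, f, g, h, i
  1-simplices (27): ab, ac, ad, ae, ah, ai, bc, bd, be, bf, bg, cd, cf, cg, ch, df, dg, di, ef, eg, eh, ei, fh, fi, gh, gi, hi
  2-simplices (18): abd, abe, acd, ach, aei, ahi, bcf, bcg, bdg, bef, cdf, cgh, dfi, dgi, efh, egh, egi, fhi

Hence C_0 ≅ Z^9, C_1 ≅ Z^27, C_2 ≅ Z^18.

∂_1: C_1 → C_0 is given by ∂[p,q] = [q] − [p]. For instance
  ∂bd = d − b.
This gives a 9×27 integer matrix of rank 8; reducing to Smith normal form yields diagonal entries (1,1,1,1,1,1,1,1).

Boundary ∂_2: C_2 → C_1 sends each 2-simplex [p,q,r] to [q,r] − [p,r] + [p,q]. For instance
  ∂efh = fh − eh + ef,
  ∂egh = gh − eh + eg.
The 27×18 boundary matrix has rank 18 and Smith normal form diag(1,1,1,1,1,1,1,1,1,1,1,1,1,1,1,1,1,2).

Reading off H_k = ker ∂_k / im ∂_{k+1}:

  H_0: rank C_0 − rank ∂_1 = 9 − 8 = 1, and the invariant factors of ∂_1 are all 1, so H_0 = Z.
  H_1: rank ker ∂_1 − rank ∂_2 = (27 − 8) − 18 = 1, and ∂_2 has invariant factor 2 > 1, so H_1 = Z ⊕ Z_2.
  H_2: rank ker ∂_2 − rank ∂_3 = (18 − 18) − 0 = 0, and there is no ∂_3, so H_2 = 0.

H_0 ≅ Z,  H_1 ≅ Z ⊕ Z_2,  H_2 = 0.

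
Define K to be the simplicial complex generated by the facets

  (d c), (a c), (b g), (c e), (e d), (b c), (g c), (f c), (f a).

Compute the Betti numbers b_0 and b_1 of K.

b_0 = 1, b_1 = 3.

K has 7 vertices, 9 edges.
rank ∂_0 = 0, rank ∂_1 = 6 ⇒ b_0 = 7 − 0 − 6 = 1; all invariant factors of ∂_1 are 1 so no torsion. So H_0 ≅ Z.
rank ∂_1 = 6, rank ∂_2 = 0 ⇒ b_1 = 9 − 6 − 0 = 3. So H_1 ≅ Z^3.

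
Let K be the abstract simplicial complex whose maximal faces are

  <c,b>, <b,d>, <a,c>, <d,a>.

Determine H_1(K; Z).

H_1 ≅ Z.

Take the total order a < b < c < d on the vertex set. Then K (dimension 1) consists of the simplices:

  0-simplices (4): a, b, c, d
  1-simplices (4): ac, ad, bc, bd

so the chain groups are C_0 ≅ Z^4, C_1 ≅ Z^4.

The boundary map ∂_1: C_1 → C_0 sends each edge [p,q] (with p < q) to q − p.
This gives a 4×4 integer matrix of rank 3; reducing to Smith normal form yields diagonal entries (1,1,1).

Reading off H_k = ker ∂_k / im ∂_{k+1}:

  H_1: rank ker ∂_1 − rank ∂_2 = (4 − 3) − 0 = 1, and there is no ∂_2, so H_1 ≅ Z.

(K is a triangulation of the circle S^1.)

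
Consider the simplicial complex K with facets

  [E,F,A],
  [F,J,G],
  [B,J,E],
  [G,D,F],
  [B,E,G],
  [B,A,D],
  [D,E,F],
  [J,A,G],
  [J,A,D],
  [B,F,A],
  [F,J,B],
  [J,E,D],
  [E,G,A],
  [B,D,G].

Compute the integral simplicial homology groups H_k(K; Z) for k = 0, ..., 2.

H_0 = Z,  H_1 = Z^2,  H_2 = Z.

Fix the vertex order A < B < D < E < F < G < J and write every simplex with vertices in increasing order. Then dim K = 2 and the simplices of K are:

  0-simplices (7): A, B, D, E, F, G, J
  1-simplices (21): AB, AD, AE, AF, AG, AJ, BD, BE, BF, BG, BJ, DE, DF, DG, DJ, EF, EG, EJ, FG, FJ, GJ
  2-simplices (14): ABD, ABF, ADJ, AEF, AEG, AGJ, BDG, BEG, BEJ, BFJ, DEF, DEJ, DFG, FGJ

giving chain groups C_0 ≅ Z^7, C_1 ≅ Z^21, C_2 ≅ Z^14.

Boundary ∂_1: C_1 → C_0 maps an edge to its endpoints' difference, ∂[p,q] = q − p.
As a 7×21 matrix over Z this has rank 6, with invariant factors (1,1,1,1,1,1).

The boundary map ∂_2: C_2 → C_1 sends each 2-simplex [p,q,r] to [q,r] − [p,r] + [p,q]. For instance
  ∂BDG = DG − BG + BD,
  ∂AGJ = GJ − AJ + AG.
The resulting 21×14 matrix has rank 13, and its Smith normal form has invariant factors (1,1,1,1,1,1,1,1,1,1,1,1,1).

Computing H_k = (kernel of ∂_k) / (image of ∂_{k+1}):

  H_0: rank C_0 − rank ∂_1 = 7 − 6 = 1, and the invariant factors of ∂_1 are all 1, so H_0 ≅ Z.
  H_1: rank ker ∂_1 − rank ∂_2 = (21 − 6) − 13 = 2, and the invariant factors of ∂_2 are all 1, so H_1 ≅ Z^2.
  H_2: rank ker ∂_2 − rank ∂_3 = (14 − 13) − 0 = 1, and there is no ∂_3, so H_2 ≅ Z.

(K is a triangulation of the torus T^2.)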